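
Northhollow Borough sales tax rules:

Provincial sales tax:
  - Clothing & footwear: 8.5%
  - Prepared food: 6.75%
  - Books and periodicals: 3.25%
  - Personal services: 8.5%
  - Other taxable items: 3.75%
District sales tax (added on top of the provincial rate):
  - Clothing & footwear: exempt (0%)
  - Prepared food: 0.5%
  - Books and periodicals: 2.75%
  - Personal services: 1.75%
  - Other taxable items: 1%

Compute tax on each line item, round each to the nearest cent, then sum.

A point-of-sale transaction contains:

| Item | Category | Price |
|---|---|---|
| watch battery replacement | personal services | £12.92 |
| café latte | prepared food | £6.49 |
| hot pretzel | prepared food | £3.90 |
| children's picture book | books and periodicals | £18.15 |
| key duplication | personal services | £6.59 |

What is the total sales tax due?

£3.84

Watch battery replacement £12.92: personal services → 8.5% + 1.75% district = 10.25% → £1.32
Café latte £6.49: prepared food → 6.75% + 0.5% district = 7.25% → £0.47
Hot pretzel £3.90: prepared food → 6.75% + 0.5% district = 7.25% → £0.28
Children's picture book £18.15: books and periodicals → 3.25% + 2.75% district = 6% → £1.09
Key duplication £6.59: personal services → 8.5% + 1.75% district = 10.25% → £0.68
Total tax = £1.32 + £0.47 + £0.28 + £1.09 + £0.68 = £3.84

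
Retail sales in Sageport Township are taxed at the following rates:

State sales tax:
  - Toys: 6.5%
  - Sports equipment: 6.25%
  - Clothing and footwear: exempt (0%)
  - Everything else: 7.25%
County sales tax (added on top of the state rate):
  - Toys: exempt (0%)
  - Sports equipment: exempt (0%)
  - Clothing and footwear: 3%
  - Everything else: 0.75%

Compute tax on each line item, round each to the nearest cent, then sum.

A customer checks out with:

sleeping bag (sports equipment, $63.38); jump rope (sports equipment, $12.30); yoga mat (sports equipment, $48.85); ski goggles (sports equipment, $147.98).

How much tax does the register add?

Sleeping bag $63.38: sports equipment → 6.25% + 0% county = 6.25% → $3.96
Jump rope $12.30: sports equipment → 6.25% + 0% county = 6.25% → $0.77
Yoga mat $48.85: sports equipment → 6.25% + 0% county = 6.25% → $3.05
Ski goggles $147.98: sports equipment → 6.25% + 0% county = 6.25% → $9.25
Total tax = $3.96 + $0.77 + $3.05 + $9.25 = $17.03

$17.03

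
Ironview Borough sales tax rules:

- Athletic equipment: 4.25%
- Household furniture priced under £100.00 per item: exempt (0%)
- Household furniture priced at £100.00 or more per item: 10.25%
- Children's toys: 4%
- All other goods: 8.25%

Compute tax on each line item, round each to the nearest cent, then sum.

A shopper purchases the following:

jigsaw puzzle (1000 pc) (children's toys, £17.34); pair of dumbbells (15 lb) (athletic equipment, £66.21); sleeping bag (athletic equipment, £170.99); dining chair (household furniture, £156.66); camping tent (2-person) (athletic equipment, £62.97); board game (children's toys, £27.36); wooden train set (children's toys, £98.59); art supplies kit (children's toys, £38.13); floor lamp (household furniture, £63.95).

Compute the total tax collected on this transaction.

Jigsaw puzzle (1000 pc) £17.34: children's toys → 4% → £0.69
Pair of dumbbells (15 lb) £66.21: athletic equipment → 4.25% → £2.81
Sleeping bag £170.99: athletic equipment → 4.25% → £7.27
Dining chair £156.66: household furniture, £100.00 or more → 10.25% → £16.06
Camping tent (2-person) £62.97: athletic equipment → 4.25% → £2.68
Board game £27.36: children's toys → 4% → £1.09
Wooden train set £98.59: children's toys → 4% → £3.94
Art supplies kit £38.13: children's toys → 4% → £1.53
Floor lamp £63.95: household furniture, under £100.00 → 0% → £0.00
Total tax = £0.69 + £2.81 + £7.27 + £16.06 + £2.68 + £1.09 + £3.94 + £1.53 = £36.07

£36.07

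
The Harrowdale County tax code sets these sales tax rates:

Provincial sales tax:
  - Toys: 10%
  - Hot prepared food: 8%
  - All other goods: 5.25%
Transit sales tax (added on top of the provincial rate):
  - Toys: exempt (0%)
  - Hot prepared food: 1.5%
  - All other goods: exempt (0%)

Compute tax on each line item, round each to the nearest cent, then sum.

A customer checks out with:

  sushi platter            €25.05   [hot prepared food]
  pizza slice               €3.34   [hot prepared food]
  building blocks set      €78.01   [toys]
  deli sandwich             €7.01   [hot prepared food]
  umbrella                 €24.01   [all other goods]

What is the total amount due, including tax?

Sushi platter €25.05: hot prepared food → 8% + 1.5% transit = 9.5% → €2.38
Pizza slice €3.34: hot prepared food → 8% + 1.5% transit = 9.5% → €0.32
Building blocks set €78.01: toys → 10% + 0% transit = 10% → €7.80
Deli sandwich €7.01: hot prepared food → 8% + 1.5% transit = 9.5% → €0.67
Umbrella €24.01: all other goods → 5.25% + 0% transit = 5.25% → €1.26
Subtotal = €137.42; tax = €12.43; total due = €149.85

€149.85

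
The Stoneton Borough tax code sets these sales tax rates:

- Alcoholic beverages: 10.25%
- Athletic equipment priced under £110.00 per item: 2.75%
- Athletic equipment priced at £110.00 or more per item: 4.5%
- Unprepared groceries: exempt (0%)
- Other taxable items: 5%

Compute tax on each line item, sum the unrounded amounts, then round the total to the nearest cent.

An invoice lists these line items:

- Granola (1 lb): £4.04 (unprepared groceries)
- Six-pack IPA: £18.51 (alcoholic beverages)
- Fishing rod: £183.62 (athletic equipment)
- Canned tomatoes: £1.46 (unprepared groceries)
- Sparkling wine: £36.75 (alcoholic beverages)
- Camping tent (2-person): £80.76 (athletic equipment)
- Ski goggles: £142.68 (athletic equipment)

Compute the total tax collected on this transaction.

Granola (1 lb) £4.04: unprepared groceries → 0% → £0.00
Six-pack IPA £18.51: alcoholic beverages → 10.25% → £1.897275
Fishing rod £183.62: athletic equipment, £110.00 or more → 4.5% → £8.2629
Canned tomatoes £1.46: unprepared groceries → 0% → £0.00
Sparkling wine £36.75: alcoholic beverages → 10.25% → £3.766875
Camping tent (2-person) £80.76: athletic equipment, under £110.00 → 2.75% → £2.2209
Ski goggles £142.68: athletic equipment, £110.00 or more → 4.5% → £6.4206
Unrounded tax sum = £22.56855 → £22.57

£22.57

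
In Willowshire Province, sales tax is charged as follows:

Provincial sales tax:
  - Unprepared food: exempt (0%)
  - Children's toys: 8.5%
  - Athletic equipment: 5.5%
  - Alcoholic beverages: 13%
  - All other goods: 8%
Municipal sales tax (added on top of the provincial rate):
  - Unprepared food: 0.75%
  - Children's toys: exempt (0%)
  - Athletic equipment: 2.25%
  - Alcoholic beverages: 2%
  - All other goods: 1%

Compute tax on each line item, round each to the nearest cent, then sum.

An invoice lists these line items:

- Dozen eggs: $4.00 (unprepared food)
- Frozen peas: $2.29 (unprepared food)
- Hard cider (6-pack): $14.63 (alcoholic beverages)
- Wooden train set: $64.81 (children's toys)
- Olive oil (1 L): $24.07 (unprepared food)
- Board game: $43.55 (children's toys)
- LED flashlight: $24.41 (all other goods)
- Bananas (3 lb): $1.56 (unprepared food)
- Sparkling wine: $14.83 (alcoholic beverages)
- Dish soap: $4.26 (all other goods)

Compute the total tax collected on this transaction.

$16.44

Dozen eggs $4.00: unprepared food → 0% + 0.75% municipal = 0.75% → $0.03
Frozen peas $2.29: unprepared food → 0% + 0.75% municipal = 0.75% → $0.02
Hard cider (6-pack) $14.63: alcoholic beverages → 13% + 2% municipal = 15% → $2.19
Wooden train set $64.81: children's toys → 8.5% + 0% municipal = 8.5% → $5.51
Olive oil (1 L) $24.07: unprepared food → 0% + 0.75% municipal = 0.75% → $0.18
Board game $43.55: children's toys → 8.5% + 0% municipal = 8.5% → $3.70
LED flashlight $24.41: all other goods → 8% + 1% municipal = 9% → $2.20
Bananas (3 lb) $1.56: unprepared food → 0% + 0.75% municipal = 0.75% → $0.01
Sparkling wine $14.83: alcoholic beverages → 13% + 2% municipal = 15% → $2.22
Dish soap $4.26: all other goods → 8% + 1% municipal = 9% → $0.38
Total tax = $0.03 + $0.02 + $2.19 + $5.51 + $0.18 + $3.70 + $2.20 + $0.01 + $2.22 + $0.38 = $16.44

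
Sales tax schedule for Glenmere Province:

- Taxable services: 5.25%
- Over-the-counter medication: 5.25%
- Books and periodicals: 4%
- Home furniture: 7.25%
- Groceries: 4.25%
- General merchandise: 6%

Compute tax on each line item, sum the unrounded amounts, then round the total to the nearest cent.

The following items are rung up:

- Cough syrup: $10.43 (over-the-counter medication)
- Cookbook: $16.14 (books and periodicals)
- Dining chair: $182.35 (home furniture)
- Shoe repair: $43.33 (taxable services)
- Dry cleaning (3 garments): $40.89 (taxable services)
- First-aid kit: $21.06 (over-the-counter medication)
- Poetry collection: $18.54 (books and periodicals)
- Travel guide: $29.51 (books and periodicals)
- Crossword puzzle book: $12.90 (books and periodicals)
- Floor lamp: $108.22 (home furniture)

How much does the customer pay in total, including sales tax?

$513.59

Cough syrup $10.43: over-the-counter medication → 5.25% → $0.547575
Cookbook $16.14: books and periodicals → 4% → $0.6456
Dining chair $182.35: home furniture → 7.25% → $13.220375
Shoe repair $43.33: taxable services → 5.25% → $2.274825
Dry cleaning (3 garments) $40.89: taxable services → 5.25% → $2.146725
First-aid kit $21.06: over-the-counter medication → 5.25% → $1.10565
Poetry collection $18.54: books and periodicals → 4% → $0.7416
Travel guide $29.51: books and periodicals → 4% → $1.1804
Crossword puzzle book $12.90: books and periodicals → 4% → $0.516
Floor lamp $108.22: home furniture → 7.25% → $7.84595
Subtotal = $483.37; unrounded tax = $30.2247 → $30.22; total due = $513.59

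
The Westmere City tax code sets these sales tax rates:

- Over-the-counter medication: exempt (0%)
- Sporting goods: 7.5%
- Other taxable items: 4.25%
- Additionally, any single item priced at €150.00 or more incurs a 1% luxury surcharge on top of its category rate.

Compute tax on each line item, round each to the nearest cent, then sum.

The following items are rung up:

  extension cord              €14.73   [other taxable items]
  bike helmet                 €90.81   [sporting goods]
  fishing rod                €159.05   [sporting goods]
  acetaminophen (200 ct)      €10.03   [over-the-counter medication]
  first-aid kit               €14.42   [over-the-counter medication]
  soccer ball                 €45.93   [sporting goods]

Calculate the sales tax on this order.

Extension cord €14.73: other taxable items → 4.25% → €0.63
Bike helmet €90.81: sporting goods → 7.5% → €6.81
Fishing rod €159.05: sporting goods → 7.5% + 1% surcharge = 8.5% → €13.52
Acetaminophen (200 ct) €10.03: over-the-counter medication → 0% → €0.00
First-aid kit €14.42: over-the-counter medication → 0% → €0.00
Soccer ball €45.93: sporting goods → 7.5% → €3.44
Total tax = €0.63 + €6.81 + €13.52 + €3.44 = €24.40

€24.40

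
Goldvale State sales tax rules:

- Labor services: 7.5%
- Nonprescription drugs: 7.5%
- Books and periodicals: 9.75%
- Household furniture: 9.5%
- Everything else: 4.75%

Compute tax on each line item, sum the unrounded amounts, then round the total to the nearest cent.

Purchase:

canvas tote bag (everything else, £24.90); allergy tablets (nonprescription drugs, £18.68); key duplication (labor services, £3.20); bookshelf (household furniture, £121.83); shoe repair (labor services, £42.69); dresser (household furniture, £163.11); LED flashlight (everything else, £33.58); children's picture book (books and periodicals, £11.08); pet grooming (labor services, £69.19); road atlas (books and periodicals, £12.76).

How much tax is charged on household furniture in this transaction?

£27.07

Bookshelf £121.83: household furniture → 9.5% → £11.57385
Dresser £163.11: household furniture → 9.5% → £15.49545
Tax on household furniture: unrounded sum = £27.0693 → £27.07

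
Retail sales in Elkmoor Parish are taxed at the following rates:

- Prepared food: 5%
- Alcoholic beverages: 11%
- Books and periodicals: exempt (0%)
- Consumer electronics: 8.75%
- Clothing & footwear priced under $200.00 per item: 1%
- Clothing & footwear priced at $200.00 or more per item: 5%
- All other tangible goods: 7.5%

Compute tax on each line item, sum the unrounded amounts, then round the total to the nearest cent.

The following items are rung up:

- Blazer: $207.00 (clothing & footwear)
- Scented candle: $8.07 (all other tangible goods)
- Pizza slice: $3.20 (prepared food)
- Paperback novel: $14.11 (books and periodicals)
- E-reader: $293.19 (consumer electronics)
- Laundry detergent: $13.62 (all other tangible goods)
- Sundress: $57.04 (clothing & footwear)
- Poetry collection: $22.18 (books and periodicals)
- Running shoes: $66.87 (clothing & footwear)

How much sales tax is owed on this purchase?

$39.03

Blazer $207.00: clothing & footwear, $200.00 or more → 5% → $10.35
Scented candle $8.07: all other tangible goods → 7.5% → $0.60525
Pizza slice $3.20: prepared food → 5% → $0.16
Paperback novel $14.11: books and periodicals → 0% → $0.00
E-reader $293.19: consumer electronics → 8.75% → $25.654125
Laundry detergent $13.62: all other tangible goods → 7.5% → $1.0215
Sundress $57.04: clothing & footwear, under $200.00 → 1% → $0.5704
Poetry collection $22.18: books and periodicals → 0% → $0.00
Running shoes $66.87: clothing & footwear, under $200.00 → 1% → $0.6687
Unrounded tax sum = $39.029975 → $39.03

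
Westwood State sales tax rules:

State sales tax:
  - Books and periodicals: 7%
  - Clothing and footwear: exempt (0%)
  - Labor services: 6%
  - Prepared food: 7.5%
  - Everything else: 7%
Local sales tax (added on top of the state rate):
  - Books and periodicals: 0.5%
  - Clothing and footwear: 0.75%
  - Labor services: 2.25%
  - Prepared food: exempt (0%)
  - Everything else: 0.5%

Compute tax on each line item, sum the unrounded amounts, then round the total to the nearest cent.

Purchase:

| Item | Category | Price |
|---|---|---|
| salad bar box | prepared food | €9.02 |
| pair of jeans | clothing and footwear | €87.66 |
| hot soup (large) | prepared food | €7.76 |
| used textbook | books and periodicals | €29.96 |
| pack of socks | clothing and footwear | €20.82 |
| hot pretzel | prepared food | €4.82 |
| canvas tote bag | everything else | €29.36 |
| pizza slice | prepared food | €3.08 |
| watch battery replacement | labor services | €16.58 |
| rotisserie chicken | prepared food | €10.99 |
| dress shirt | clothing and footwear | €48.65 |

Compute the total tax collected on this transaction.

€9.67

Salad bar box €9.02: prepared food → 7.5% + 0% local = 7.5% → €0.6765
Pair of jeans €87.66: clothing and footwear → 0% + 0.75% local = 0.75% → €0.65745
Hot soup (large) €7.76: prepared food → 7.5% + 0% local = 7.5% → €0.582
Used textbook €29.96: books and periodicals → 7% + 0.5% local = 7.5% → €2.247
Pack of socks €20.82: clothing and footwear → 0% + 0.75% local = 0.75% → €0.15615
Hot pretzel €4.82: prepared food → 7.5% + 0% local = 7.5% → €0.3615
Canvas tote bag €29.36: everything else → 7% + 0.5% local = 7.5% → €2.202
Pizza slice €3.08: prepared food → 7.5% + 0% local = 7.5% → €0.231
Watch battery replacement €16.58: labor services → 6% + 2.25% local = 8.25% → €1.36785
Rotisserie chicken €10.99: prepared food → 7.5% + 0% local = 7.5% → €0.82425
Dress shirt €48.65: clothing and footwear → 0% + 0.75% local = 0.75% → €0.364875
Unrounded tax sum = €9.670575 → €9.67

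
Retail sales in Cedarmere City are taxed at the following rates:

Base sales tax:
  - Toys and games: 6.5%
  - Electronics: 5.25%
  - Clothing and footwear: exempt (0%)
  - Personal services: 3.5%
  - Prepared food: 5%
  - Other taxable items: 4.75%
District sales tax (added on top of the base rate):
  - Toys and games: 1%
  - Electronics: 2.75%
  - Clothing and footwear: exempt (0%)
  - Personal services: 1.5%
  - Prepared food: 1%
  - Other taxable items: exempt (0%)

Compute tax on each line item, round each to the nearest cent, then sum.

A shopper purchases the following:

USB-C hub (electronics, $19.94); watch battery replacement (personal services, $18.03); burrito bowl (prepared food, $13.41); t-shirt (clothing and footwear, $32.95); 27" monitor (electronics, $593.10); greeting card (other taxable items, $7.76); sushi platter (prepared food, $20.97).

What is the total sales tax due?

USB-C hub $19.94: electronics → 5.25% + 2.75% district = 8% → $1.60
Watch battery replacement $18.03: personal services → 3.5% + 1.5% district = 5% → $0.90
Burrito bowl $13.41: prepared food → 5% + 1% district = 6% → $0.80
T-shirt $32.95: clothing and footwear → 0% + 0% district = 0% → $0.00
27" monitor $593.10: electronics → 5.25% + 2.75% district = 8% → $47.45
Greeting card $7.76: other taxable items → 4.75% + 0% district = 4.75% → $0.37
Sushi platter $20.97: prepared food → 5% + 1% district = 6% → $1.26
Total tax = $1.60 + $0.90 + $0.80 + $47.45 + $0.37 + $1.26 = $52.38

$52.38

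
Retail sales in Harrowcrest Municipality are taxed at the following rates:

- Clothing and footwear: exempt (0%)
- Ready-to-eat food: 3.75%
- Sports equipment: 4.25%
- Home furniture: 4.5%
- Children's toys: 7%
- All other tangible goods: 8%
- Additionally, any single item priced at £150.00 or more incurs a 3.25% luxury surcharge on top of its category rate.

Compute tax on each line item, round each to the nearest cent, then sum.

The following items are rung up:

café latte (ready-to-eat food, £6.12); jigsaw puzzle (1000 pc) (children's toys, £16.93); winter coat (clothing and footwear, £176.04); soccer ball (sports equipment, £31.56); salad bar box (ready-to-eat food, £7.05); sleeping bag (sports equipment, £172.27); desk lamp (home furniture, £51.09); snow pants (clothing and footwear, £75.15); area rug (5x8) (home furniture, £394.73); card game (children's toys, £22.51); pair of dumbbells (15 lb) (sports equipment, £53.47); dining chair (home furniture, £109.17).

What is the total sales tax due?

Café latte £6.12: ready-to-eat food → 3.75% → £0.23
Jigsaw puzzle (1000 pc) £16.93: children's toys → 7% → £1.19
Winter coat £176.04: clothing and footwear → 0% + 3.25% surcharge = 3.25% → £5.72
Soccer ball £31.56: sports equipment → 4.25% → £1.34
Salad bar box £7.05: ready-to-eat food → 3.75% → £0.26
Sleeping bag £172.27: sports equipment → 4.25% + 3.25% surcharge = 7.5% → £12.92
Desk lamp £51.09: home furniture → 4.5% → £2.30
Snow pants £75.15: clothing and footwear → 0% → £0.00
Area rug (5x8) £394.73: home furniture → 4.5% + 3.25% surcharge = 7.75% → £30.59
Card game £22.51: children's toys → 7% → £1.58
Pair of dumbbells (15 lb) £53.47: sports equipment → 4.25% → £2.27
Dining chair £109.17: home furniture → 4.5% → £4.91
Total tax = £0.23 + £1.19 + £5.72 + £1.34 + £0.26 + £12.92 + £2.30 + £30.59 + £1.58 + £2.27 + £4.91 = £63.31

£63.31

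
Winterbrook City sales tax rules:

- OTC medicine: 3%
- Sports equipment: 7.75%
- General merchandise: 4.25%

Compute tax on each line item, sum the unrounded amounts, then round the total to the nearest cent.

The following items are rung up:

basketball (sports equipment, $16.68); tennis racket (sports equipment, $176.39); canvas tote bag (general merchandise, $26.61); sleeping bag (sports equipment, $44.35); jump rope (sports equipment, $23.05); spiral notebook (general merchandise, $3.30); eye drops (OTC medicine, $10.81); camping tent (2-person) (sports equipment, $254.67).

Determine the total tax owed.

Basketball $16.68: sports equipment → 7.75% → $1.2927
Tennis racket $176.39: sports equipment → 7.75% → $13.670225
Canvas tote bag $26.61: general merchandise → 4.25% → $1.130925
Sleeping bag $44.35: sports equipment → 7.75% → $3.437125
Jump rope $23.05: sports equipment → 7.75% → $1.786375
Spiral notebook $3.30: general merchandise → 4.25% → $0.14025
Eye drops $10.81: OTC medicine → 3% → $0.3243
Camping tent (2-person) $254.67: sports equipment → 7.75% → $19.736925
Unrounded tax sum = $41.518825 → $41.52

$41.52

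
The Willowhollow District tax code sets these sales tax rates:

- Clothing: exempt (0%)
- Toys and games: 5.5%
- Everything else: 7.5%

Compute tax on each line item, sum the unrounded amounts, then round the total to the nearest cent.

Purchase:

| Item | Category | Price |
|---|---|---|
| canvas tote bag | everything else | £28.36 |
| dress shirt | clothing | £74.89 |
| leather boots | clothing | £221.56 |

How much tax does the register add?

Canvas tote bag £28.36: everything else → 7.5% → £2.127
Dress shirt £74.89: clothing → 0% → £0.00
Leather boots £221.56: clothing → 0% → £0.00
Unrounded tax sum = £2.127 → £2.13

£2.13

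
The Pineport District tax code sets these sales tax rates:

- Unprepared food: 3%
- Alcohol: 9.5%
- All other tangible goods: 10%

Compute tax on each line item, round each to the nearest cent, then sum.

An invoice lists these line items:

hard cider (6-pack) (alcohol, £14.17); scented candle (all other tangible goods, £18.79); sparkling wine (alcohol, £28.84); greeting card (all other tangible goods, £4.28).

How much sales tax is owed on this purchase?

Hard cider (6-pack) £14.17: alcohol → 9.5% → £1.35
Scented candle £18.79: all other tangible goods → 10% → £1.88
Sparkling wine £28.84: alcohol → 9.5% → £2.74
Greeting card £4.28: all other tangible goods → 10% → £0.43
Total tax = £1.35 + £1.88 + £2.74 + £0.43 = £6.40

£6.40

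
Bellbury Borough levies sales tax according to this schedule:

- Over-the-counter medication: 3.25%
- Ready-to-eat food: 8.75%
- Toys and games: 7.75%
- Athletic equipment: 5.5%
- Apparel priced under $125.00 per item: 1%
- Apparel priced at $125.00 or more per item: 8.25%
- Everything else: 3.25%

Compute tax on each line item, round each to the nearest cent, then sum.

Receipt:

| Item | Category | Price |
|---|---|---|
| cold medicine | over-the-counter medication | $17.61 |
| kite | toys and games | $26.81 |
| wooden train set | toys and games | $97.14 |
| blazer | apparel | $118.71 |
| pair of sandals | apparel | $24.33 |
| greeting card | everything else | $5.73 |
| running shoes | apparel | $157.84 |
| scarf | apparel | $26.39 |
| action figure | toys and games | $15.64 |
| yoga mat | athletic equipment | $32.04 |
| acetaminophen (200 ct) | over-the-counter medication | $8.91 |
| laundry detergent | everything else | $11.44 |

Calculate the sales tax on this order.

$28.71

Cold medicine $17.61: over-the-counter medication → 3.25% → $0.57
Kite $26.81: toys and games → 7.75% → $2.08
Wooden train set $97.14: toys and games → 7.75% → $7.53
Blazer $118.71: apparel, under $125.00 → 1% → $1.19
Pair of sandals $24.33: apparel, under $125.00 → 1% → $0.24
Greeting card $5.73: everything else → 3.25% → $0.19
Running shoes $157.84: apparel, $125.00 or more → 8.25% → $13.02
Scarf $26.39: apparel, under $125.00 → 1% → $0.26
Action figure $15.64: toys and games → 7.75% → $1.21
Yoga mat $32.04: athletic equipment → 5.5% → $1.76
Acetaminophen (200 ct) $8.91: over-the-counter medication → 3.25% → $0.29
Laundry detergent $11.44: everything else → 3.25% → $0.37
Total tax = $0.57 + $2.08 + $7.53 + $1.19 + $0.24 + $0.19 + $13.02 + $0.26 + $1.21 + $1.76 + $0.29 + $0.37 = $28.71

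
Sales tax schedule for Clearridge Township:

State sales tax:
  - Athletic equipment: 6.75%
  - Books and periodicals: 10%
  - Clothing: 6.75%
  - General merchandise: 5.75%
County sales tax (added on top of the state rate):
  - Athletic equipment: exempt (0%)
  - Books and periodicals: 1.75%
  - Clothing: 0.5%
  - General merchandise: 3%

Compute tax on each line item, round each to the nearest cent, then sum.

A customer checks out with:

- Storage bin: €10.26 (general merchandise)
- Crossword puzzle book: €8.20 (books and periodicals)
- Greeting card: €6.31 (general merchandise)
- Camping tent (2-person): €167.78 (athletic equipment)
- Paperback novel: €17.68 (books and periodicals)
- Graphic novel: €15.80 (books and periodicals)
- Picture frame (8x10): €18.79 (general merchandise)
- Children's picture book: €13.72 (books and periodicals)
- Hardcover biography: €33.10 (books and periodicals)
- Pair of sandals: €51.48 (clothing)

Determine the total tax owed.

€28.55

Storage bin €10.26: general merchandise → 5.75% + 3% county = 8.75% → €0.90
Crossword puzzle book €8.20: books and periodicals → 10% + 1.75% county = 11.75% → €0.96
Greeting card €6.31: general merchandise → 5.75% + 3% county = 8.75% → €0.55
Camping tent (2-person) €167.78: athletic equipment → 6.75% + 0% county = 6.75% → €11.33
Paperback novel €17.68: books and periodicals → 10% + 1.75% county = 11.75% → €2.08
Graphic novel €15.80: books and periodicals → 10% + 1.75% county = 11.75% → €1.86
Picture frame (8x10) €18.79: general merchandise → 5.75% + 3% county = 8.75% → €1.64
Children's picture book €13.72: books and periodicals → 10% + 1.75% county = 11.75% → €1.61
Hardcover biography €33.10: books and periodicals → 10% + 1.75% county = 11.75% → €3.89
Pair of sandals €51.48: clothing → 6.75% + 0.5% county = 7.25% → €3.73
Total tax = €0.90 + €0.96 + €0.55 + €11.33 + €2.08 + €1.86 + €1.64 + €1.61 + €3.89 + €3.73 = €28.55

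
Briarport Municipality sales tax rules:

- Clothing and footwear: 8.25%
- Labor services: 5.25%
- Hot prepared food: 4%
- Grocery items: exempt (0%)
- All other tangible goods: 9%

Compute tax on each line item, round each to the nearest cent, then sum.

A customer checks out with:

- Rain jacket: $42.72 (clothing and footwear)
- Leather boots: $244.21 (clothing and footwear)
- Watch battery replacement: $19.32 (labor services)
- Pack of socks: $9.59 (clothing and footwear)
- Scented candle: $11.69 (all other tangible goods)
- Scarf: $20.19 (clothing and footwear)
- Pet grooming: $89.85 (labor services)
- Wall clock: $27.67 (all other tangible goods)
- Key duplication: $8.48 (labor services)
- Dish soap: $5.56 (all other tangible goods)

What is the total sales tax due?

$36.35

Rain jacket $42.72: clothing and footwear → 8.25% → $3.52
Leather boots $244.21: clothing and footwear → 8.25% → $20.15
Watch battery replacement $19.32: labor services → 5.25% → $1.01
Pack of socks $9.59: clothing and footwear → 8.25% → $0.79
Scented candle $11.69: all other tangible goods → 9% → $1.05
Scarf $20.19: clothing and footwear → 8.25% → $1.67
Pet grooming $89.85: labor services → 5.25% → $4.72
Wall clock $27.67: all other tangible goods → 9% → $2.49
Key duplication $8.48: labor services → 5.25% → $0.45
Dish soap $5.56: all other tangible goods → 9% → $0.50
Total tax = $3.52 + $20.15 + $1.01 + $0.79 + $1.05 + $1.67 + $4.72 + $2.49 + $0.45 + $0.50 = $36.35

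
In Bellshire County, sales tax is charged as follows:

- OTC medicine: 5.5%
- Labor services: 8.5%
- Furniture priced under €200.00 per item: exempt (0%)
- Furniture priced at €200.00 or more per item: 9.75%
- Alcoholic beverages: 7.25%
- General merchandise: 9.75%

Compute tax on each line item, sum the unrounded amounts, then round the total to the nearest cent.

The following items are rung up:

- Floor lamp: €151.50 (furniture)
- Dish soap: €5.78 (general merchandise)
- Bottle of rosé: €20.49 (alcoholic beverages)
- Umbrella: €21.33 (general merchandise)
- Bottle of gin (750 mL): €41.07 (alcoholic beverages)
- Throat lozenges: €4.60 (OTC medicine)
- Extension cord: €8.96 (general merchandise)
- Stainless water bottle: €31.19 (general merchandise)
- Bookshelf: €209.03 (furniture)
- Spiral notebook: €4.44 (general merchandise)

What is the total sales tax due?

€32.09

Floor lamp €151.50: furniture, under €200.00 → 0% → €0.00
Dish soap €5.78: general merchandise → 9.75% → €0.56355
Bottle of rosé €20.49: alcoholic beverages → 7.25% → €1.485525
Umbrella €21.33: general merchandise → 9.75% → €2.079675
Bottle of gin (750 mL) €41.07: alcoholic beverages → 7.25% → €2.977575
Throat lozenges €4.60: OTC medicine → 5.5% → €0.253
Extension cord €8.96: general merchandise → 9.75% → €0.8736
Stainless water bottle €31.19: general merchandise → 9.75% → €3.041025
Bookshelf €209.03: furniture, €200.00 or more → 9.75% → €20.380425
Spiral notebook €4.44: general merchandise → 9.75% → €0.4329
Unrounded tax sum = €32.087275 → €32.09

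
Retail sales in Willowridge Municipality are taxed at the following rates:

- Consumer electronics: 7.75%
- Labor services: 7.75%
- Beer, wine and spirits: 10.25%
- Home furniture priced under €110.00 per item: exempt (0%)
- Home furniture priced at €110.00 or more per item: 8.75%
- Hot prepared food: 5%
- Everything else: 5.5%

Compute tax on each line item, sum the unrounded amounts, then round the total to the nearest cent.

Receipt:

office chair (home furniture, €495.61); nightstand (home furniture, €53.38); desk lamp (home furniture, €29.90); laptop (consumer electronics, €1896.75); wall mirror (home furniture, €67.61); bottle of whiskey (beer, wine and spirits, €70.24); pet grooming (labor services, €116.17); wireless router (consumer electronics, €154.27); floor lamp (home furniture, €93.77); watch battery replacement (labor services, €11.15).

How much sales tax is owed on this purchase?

Office chair €495.61: home furniture, €110.00 or more → 8.75% → €43.365875
Nightstand €53.38: home furniture, under €110.00 → 0% → €0.00
Desk lamp €29.90: home furniture, under €110.00 → 0% → €0.00
Laptop €1896.75: consumer electronics → 7.75% → €146.998125
Wall mirror €67.61: home furniture, under €110.00 → 0% → €0.00
Bottle of whiskey €70.24: beer, wine and spirits → 10.25% → €7.1996
Pet grooming €116.17: labor services → 7.75% → €9.003175
Wireless router €154.27: consumer electronics → 7.75% → €11.955925
Floor lamp €93.77: home furniture, under €110.00 → 0% → €0.00
Watch battery replacement €11.15: labor services → 7.75% → €0.864125
Unrounded tax sum = €219.386825 → €219.39

€219.39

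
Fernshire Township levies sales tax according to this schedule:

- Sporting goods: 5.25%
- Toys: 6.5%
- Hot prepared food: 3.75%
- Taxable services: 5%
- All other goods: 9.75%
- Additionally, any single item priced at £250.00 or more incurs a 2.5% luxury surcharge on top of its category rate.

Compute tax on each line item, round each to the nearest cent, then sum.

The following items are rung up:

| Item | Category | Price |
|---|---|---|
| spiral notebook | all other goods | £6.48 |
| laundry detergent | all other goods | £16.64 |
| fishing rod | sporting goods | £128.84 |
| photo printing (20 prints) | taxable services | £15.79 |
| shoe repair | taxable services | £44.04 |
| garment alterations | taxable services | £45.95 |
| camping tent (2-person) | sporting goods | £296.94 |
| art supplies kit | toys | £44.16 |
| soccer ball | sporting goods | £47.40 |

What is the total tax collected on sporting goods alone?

Fishing rod £128.84: sporting goods → 5.25% → £6.76
Camping tent (2-person) £296.94: sporting goods → 5.25% + 2.5% surcharge = 7.75% → £23.01
Soccer ball £47.40: sporting goods → 5.25% → £2.49
Tax on sporting goods = £6.76 + £23.01 + £2.49 = £32.26

£32.26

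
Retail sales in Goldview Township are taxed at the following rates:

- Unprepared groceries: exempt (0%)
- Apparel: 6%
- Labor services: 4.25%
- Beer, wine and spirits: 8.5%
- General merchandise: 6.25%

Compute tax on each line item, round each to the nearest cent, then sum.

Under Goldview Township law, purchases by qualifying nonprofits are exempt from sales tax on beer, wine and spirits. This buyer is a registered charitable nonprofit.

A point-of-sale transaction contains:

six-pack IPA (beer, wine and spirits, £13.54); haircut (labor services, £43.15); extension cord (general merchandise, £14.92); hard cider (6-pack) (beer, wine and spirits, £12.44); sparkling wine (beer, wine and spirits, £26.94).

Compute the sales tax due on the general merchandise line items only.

£0.93

Extension cord £14.92: general merchandise → 6.25% → £0.93
Tax on general merchandise = £0.93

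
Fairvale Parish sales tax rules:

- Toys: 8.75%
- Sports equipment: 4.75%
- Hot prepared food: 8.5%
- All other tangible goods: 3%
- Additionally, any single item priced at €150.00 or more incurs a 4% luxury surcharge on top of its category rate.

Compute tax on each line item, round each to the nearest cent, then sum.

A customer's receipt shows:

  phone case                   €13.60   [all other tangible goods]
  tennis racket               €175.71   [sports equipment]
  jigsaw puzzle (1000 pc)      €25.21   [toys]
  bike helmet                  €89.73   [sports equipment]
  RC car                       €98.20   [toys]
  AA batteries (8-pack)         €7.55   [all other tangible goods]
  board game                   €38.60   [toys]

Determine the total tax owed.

€34.45

Phone case €13.60: all other tangible goods → 3% → €0.41
Tennis racket €175.71: sports equipment → 4.75% + 4% surcharge = 8.75% → €15.37
Jigsaw puzzle (1000 pc) €25.21: toys → 8.75% → €2.21
Bike helmet €89.73: sports equipment → 4.75% → €4.26
RC car €98.20: toys → 8.75% → €8.59
AA batteries (8-pack) €7.55: all other tangible goods → 3% → €0.23
Board game €38.60: toys → 8.75% → €3.38
Total tax = €0.41 + €15.37 + €2.21 + €4.26 + €8.59 + €0.23 + €3.38 = €34.45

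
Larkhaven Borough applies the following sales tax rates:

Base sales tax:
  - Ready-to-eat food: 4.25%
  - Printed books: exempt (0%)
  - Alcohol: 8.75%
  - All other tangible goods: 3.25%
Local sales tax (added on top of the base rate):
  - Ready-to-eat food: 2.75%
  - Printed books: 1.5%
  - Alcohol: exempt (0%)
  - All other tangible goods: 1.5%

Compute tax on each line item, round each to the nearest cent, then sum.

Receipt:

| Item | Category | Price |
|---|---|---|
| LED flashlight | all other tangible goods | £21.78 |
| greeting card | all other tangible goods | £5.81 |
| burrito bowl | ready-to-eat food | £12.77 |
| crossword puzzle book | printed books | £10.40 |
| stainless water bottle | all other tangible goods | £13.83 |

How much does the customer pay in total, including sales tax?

LED flashlight £21.78: all other tangible goods → 3.25% + 1.5% local = 4.75% → £1.03
Greeting card £5.81: all other tangible goods → 3.25% + 1.5% local = 4.75% → £0.28
Burrito bowl £12.77: ready-to-eat food → 4.25% + 2.75% local = 7% → £0.89
Crossword puzzle book £10.40: printed books → 0% + 1.5% local = 1.5% → £0.16
Stainless water bottle £13.83: all other tangible goods → 3.25% + 1.5% local = 4.75% → £0.66
Subtotal = £64.59; tax = £3.02; total due = £67.61

£67.61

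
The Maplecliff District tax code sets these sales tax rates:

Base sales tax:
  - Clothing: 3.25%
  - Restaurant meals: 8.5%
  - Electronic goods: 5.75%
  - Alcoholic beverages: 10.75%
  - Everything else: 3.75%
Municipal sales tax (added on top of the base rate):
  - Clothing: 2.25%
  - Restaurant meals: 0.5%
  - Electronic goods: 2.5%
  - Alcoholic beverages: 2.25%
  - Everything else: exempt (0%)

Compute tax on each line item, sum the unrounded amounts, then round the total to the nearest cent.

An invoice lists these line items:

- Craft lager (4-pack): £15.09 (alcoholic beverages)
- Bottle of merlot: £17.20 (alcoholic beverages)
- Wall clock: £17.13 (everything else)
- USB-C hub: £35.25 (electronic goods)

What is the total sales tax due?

Craft lager (4-pack) £15.09: alcoholic beverages → 10.75% + 2.25% municipal = 13% → £1.9617
Bottle of merlot £17.20: alcoholic beverages → 10.75% + 2.25% municipal = 13% → £2.236
Wall clock £17.13: everything else → 3.75% + 0% municipal = 3.75% → £0.642375
USB-C hub £35.25: electronic goods → 5.75% + 2.5% municipal = 8.25% → £2.908125
Unrounded tax sum = £7.7482 → £7.75

£7.75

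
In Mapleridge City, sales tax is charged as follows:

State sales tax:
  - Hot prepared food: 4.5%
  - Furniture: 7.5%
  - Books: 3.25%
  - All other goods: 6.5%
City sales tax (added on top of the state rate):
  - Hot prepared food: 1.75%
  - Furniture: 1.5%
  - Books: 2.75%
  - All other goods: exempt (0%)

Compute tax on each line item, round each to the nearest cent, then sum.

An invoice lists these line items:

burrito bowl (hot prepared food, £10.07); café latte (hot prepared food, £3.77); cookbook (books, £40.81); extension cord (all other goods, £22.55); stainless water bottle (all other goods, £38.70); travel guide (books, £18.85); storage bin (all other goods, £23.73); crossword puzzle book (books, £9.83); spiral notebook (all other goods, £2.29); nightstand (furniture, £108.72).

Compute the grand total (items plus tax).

£299.82

Burrito bowl £10.07: hot prepared food → 4.5% + 1.75% city = 6.25% → £0.63
Café latte £3.77: hot prepared food → 4.5% + 1.75% city = 6.25% → £0.24
Cookbook £40.81: books → 3.25% + 2.75% city = 6% → £2.45
Extension cord £22.55: all other goods → 6.5% + 0% city = 6.5% → £1.47
Stainless water bottle £38.70: all other goods → 6.5% + 0% city = 6.5% → £2.52
Travel guide £18.85: books → 3.25% + 2.75% city = 6% → £1.13
Storage bin £23.73: all other goods → 6.5% + 0% city = 6.5% → £1.54
Crossword puzzle book £9.83: books → 3.25% + 2.75% city = 6% → £0.59
Spiral notebook £2.29: all other goods → 6.5% + 0% city = 6.5% → £0.15
Nightstand £108.72: furniture → 7.5% + 1.5% city = 9% → £9.78
Subtotal = £279.32; tax = £20.50; total due = £299.82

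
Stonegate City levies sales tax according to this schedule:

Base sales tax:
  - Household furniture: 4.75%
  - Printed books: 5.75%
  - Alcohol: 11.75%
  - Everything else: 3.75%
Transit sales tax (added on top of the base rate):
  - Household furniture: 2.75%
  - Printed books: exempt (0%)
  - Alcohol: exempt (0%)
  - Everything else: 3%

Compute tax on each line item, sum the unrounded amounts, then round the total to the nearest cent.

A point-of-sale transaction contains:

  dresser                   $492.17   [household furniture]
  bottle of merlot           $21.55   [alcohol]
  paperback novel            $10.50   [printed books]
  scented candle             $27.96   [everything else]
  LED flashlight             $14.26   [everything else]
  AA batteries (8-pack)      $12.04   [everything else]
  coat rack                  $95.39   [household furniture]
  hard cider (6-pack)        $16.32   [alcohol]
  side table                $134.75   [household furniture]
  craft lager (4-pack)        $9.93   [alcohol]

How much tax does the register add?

Dresser $492.17: household furniture → 4.75% + 2.75% transit = 7.5% → $36.91275
Bottle of merlot $21.55: alcohol → 11.75% + 0% transit = 11.75% → $2.532125
Paperback novel $10.50: printed books → 5.75% + 0% transit = 5.75% → $0.60375
Scented candle $27.96: everything else → 3.75% + 3% transit = 6.75% → $1.8873
LED flashlight $14.26: everything else → 3.75% + 3% transit = 6.75% → $0.96255
AA batteries (8-pack) $12.04: everything else → 3.75% + 3% transit = 6.75% → $0.8127
Coat rack $95.39: household furniture → 4.75% + 2.75% transit = 7.5% → $7.15425
Hard cider (6-pack) $16.32: alcohol → 11.75% + 0% transit = 11.75% → $1.9176
Side table $134.75: household furniture → 4.75% + 2.75% transit = 7.5% → $10.10625
Craft lager (4-pack) $9.93: alcohol → 11.75% + 0% transit = 11.75% → $1.166775
Unrounded tax sum = $64.05605 → $64.06

$64.06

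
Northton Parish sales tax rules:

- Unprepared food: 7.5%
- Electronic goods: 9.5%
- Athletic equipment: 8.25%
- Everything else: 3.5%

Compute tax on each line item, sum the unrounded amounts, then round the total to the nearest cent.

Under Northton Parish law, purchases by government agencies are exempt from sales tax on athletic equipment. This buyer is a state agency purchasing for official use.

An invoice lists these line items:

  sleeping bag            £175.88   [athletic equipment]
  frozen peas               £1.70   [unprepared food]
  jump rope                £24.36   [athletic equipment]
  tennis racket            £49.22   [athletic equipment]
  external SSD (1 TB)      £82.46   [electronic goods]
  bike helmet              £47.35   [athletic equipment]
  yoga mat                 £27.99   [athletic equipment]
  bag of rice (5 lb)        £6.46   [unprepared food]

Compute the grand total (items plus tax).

Sleeping bag £175.88: athletic equipment, buyer-exempt → 0% → £0.00
Frozen peas £1.70: unprepared food → 7.5% → £0.1275
Jump rope £24.36: athletic equipment, buyer-exempt → 0% → £0.00
Tennis racket £49.22: athletic equipment, buyer-exempt → 0% → £0.00
External SSD (1 TB) £82.46: electronic goods → 9.5% → £7.8337
Bike helmet £47.35: athletic equipment, buyer-exempt → 0% → £0.00
Yoga mat £27.99: athletic equipment, buyer-exempt → 0% → £0.00
Bag of rice (5 lb) £6.46: unprepared food → 7.5% → £0.4845
Subtotal = £415.42; unrounded tax = £8.4457 → £8.45; total due = £423.87

£423.87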